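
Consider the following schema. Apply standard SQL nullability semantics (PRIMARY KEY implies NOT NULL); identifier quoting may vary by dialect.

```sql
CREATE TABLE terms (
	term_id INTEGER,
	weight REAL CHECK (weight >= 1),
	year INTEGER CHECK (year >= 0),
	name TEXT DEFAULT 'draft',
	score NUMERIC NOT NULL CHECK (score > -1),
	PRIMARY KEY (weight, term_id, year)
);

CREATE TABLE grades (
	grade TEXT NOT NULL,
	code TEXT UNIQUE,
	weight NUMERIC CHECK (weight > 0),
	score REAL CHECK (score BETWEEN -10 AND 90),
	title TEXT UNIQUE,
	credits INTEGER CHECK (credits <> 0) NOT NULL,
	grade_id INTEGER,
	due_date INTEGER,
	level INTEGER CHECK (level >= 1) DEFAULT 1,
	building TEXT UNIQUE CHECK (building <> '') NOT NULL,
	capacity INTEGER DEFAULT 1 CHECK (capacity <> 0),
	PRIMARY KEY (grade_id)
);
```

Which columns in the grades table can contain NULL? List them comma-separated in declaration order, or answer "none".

code, weight, score, title, due_date, level, capacity

- grade: declared NOT NULL → not nullable.
- code: UNIQUE does not imply NOT NULL → nullable.
- weight: CHECK does not forbid NULL (a CHECK constraint passes when its expression is NULL) → nullable.
- score: CHECK does not forbid NULL (a CHECK constraint passes when its expression is NULL) → nullable.
- title: UNIQUE does not imply NOT NULL → nullable.
- credits: declared NOT NULL → not nullable.
- grade_id: part of the PRIMARY KEY, which implies NOT NULL → not nullable.
- due_date: no NOT NULL constraint applies → nullable.
- level: CHECK does not forbid NULL (a CHECK constraint passes when its expression is NULL) → nullable.
- building: declared NOT NULL → not nullable.
- capacity: CHECK does not forbid NULL (a CHECK constraint passes when its expression is NULL) → nullable.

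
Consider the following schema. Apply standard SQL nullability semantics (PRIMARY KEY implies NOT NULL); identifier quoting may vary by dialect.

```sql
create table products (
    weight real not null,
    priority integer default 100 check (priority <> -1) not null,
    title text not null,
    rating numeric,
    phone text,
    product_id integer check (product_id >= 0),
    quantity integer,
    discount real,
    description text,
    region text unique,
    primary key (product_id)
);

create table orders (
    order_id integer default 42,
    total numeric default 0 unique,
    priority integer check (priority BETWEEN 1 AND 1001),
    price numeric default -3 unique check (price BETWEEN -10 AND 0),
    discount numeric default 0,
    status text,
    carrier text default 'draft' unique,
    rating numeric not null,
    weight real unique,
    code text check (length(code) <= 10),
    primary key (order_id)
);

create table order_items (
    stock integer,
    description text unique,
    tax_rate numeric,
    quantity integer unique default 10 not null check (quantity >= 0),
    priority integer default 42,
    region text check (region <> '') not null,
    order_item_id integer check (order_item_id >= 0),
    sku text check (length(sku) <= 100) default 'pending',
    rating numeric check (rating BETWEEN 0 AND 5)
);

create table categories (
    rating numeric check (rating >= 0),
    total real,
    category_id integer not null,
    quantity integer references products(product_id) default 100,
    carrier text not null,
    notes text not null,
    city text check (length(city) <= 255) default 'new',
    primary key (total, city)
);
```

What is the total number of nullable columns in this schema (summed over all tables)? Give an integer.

23

products: 6 nullable (rating, phone, quantity, discount, description, region — PK (product_id) and explicit NOT NULL columns excluded).
orders: 8 nullable (total, priority, price, discount, status, carrier, weight, code — PK (order_id) and explicit NOT NULL columns excluded).
order_items: 7 nullable (stock, description, tax_rate, priority, order_item_id, sku, rating — PK none and explicit NOT NULL columns excluded).
categories: 2 nullable (rating, quantity — PK (total, city) and explicit NOT NULL columns excluded).
Total: 6 + 8 + 7 + 2 = 23.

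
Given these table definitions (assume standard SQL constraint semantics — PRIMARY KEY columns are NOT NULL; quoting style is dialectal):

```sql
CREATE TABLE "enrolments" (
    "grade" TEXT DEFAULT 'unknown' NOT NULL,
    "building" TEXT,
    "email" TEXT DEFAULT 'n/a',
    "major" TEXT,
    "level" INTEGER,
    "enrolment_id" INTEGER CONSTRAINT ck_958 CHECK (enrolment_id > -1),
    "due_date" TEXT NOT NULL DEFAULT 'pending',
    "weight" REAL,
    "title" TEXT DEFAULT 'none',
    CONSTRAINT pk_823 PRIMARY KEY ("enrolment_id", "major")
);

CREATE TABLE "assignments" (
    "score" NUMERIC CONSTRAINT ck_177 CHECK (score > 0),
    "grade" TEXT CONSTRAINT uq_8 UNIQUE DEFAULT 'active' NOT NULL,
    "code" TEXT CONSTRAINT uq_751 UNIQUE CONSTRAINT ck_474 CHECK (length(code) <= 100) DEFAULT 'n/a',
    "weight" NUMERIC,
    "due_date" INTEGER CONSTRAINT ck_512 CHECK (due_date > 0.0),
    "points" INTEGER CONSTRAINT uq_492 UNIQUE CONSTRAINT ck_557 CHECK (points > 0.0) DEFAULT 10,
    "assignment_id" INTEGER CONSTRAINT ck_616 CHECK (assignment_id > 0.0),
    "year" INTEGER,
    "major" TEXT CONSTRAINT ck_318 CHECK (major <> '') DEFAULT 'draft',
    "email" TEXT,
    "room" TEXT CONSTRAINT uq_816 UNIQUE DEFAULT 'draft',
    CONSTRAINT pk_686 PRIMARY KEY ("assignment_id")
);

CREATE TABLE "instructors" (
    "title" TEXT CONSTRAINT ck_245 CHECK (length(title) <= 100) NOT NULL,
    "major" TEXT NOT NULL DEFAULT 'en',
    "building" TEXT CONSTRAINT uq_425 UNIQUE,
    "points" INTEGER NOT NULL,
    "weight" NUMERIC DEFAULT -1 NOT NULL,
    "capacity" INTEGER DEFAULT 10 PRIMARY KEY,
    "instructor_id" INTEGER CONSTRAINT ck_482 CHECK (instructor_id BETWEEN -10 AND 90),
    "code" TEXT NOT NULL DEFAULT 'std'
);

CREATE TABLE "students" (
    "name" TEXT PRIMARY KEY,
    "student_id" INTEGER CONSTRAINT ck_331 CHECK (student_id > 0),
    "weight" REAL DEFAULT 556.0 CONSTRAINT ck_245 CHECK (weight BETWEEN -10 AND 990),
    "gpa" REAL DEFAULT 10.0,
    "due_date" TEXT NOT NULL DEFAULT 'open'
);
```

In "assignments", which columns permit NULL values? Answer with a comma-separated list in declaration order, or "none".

- score: CHECK does not forbid NULL (a CHECK constraint passes when its expression is NULL) → nullable.
- grade: declared NOT NULL → not nullable.
- code: CHECK does not forbid NULL (a CHECK constraint passes when its expression is NULL) → nullable.
- weight: no NOT NULL constraint applies → nullable.
- due_date: CHECK does not forbid NULL (a CHECK constraint passes when its expression is NULL) → nullable.
- points: CHECK does not forbid NULL (a CHECK constraint passes when its expression is NULL) → nullable.
- assignment_id: part of the PRIMARY KEY, which implies NOT NULL → not nullable.
- year: no NOT NULL constraint applies → nullable.
- major: CHECK does not forbid NULL (a CHECK constraint passes when its expression is NULL) → nullable.
- email: no NOT NULL constraint applies → nullable.
- room: UNIQUE does not imply NOT NULL → nullable.

score, code, weight, due_date, points, year, major, email, room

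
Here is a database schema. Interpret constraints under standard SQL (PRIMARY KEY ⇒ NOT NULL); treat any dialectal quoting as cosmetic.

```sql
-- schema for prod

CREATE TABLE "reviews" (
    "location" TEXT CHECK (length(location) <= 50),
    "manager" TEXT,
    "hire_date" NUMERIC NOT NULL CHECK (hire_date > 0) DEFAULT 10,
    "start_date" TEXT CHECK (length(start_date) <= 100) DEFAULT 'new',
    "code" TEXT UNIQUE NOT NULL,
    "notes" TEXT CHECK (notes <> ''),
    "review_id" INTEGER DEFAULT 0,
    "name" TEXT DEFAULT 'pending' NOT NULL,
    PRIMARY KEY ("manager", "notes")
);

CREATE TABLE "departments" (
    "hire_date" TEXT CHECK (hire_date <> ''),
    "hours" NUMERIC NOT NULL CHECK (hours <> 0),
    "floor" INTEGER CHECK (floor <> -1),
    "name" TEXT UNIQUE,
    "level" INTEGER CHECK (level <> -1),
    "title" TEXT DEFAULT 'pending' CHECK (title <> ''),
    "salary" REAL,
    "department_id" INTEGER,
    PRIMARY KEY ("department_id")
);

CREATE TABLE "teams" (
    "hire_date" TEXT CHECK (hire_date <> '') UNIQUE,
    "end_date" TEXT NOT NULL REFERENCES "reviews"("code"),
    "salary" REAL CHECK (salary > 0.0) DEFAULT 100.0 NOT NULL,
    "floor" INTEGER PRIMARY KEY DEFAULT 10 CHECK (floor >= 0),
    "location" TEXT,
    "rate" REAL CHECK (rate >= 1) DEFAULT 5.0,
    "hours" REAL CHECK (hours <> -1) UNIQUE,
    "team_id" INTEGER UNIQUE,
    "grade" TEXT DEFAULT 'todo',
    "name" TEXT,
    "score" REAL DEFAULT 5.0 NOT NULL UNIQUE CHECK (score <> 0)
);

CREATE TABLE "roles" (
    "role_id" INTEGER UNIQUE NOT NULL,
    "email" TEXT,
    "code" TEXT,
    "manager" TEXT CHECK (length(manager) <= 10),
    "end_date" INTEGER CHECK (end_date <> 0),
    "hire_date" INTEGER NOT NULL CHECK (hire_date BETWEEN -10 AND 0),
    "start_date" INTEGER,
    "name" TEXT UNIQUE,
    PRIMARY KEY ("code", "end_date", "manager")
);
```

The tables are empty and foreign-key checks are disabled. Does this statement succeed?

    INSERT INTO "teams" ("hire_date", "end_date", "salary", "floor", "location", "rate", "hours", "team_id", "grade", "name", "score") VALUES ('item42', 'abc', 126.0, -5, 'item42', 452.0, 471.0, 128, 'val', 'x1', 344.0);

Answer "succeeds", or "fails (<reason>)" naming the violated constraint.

The value -5 for floor violates CHECK (floor >= 0).

fails (CHECK on floor)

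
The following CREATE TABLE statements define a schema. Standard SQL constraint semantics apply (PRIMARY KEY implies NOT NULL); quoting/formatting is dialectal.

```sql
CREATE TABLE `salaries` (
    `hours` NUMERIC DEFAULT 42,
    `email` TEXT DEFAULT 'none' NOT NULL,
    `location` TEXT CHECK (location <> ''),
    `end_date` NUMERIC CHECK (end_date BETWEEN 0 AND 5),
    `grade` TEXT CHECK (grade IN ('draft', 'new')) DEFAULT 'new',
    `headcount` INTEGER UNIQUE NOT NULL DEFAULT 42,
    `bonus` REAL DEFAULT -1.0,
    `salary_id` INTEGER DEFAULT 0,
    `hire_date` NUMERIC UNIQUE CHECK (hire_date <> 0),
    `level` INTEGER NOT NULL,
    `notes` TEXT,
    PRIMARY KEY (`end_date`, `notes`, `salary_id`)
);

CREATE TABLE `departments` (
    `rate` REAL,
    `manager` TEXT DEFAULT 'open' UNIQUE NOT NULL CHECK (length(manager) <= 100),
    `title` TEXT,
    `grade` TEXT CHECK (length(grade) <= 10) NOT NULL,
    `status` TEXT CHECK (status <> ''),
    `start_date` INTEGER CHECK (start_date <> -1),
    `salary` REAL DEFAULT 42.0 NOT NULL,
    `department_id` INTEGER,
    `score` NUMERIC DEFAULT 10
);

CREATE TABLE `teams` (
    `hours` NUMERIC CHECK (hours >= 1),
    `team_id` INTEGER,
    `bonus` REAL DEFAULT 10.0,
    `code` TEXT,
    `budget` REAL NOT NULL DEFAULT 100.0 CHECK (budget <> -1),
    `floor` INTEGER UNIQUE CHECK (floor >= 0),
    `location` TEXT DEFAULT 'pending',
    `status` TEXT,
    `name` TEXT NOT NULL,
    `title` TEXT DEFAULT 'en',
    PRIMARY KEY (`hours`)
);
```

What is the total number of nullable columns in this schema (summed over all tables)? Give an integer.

18

salaries: 5 nullable (hours, location, grade, bonus, hire_date — PK (end_date, notes, salary_id) and explicit NOT NULL columns excluded).
departments: 6 nullable (rate, title, status, start_date, department_id, score — PK none and explicit NOT NULL columns excluded).
teams: 7 nullable (team_id, bonus, code, floor, location, status, title — PK (hours) and explicit NOT NULL columns excluded).
Total: 5 + 6 + 7 = 18.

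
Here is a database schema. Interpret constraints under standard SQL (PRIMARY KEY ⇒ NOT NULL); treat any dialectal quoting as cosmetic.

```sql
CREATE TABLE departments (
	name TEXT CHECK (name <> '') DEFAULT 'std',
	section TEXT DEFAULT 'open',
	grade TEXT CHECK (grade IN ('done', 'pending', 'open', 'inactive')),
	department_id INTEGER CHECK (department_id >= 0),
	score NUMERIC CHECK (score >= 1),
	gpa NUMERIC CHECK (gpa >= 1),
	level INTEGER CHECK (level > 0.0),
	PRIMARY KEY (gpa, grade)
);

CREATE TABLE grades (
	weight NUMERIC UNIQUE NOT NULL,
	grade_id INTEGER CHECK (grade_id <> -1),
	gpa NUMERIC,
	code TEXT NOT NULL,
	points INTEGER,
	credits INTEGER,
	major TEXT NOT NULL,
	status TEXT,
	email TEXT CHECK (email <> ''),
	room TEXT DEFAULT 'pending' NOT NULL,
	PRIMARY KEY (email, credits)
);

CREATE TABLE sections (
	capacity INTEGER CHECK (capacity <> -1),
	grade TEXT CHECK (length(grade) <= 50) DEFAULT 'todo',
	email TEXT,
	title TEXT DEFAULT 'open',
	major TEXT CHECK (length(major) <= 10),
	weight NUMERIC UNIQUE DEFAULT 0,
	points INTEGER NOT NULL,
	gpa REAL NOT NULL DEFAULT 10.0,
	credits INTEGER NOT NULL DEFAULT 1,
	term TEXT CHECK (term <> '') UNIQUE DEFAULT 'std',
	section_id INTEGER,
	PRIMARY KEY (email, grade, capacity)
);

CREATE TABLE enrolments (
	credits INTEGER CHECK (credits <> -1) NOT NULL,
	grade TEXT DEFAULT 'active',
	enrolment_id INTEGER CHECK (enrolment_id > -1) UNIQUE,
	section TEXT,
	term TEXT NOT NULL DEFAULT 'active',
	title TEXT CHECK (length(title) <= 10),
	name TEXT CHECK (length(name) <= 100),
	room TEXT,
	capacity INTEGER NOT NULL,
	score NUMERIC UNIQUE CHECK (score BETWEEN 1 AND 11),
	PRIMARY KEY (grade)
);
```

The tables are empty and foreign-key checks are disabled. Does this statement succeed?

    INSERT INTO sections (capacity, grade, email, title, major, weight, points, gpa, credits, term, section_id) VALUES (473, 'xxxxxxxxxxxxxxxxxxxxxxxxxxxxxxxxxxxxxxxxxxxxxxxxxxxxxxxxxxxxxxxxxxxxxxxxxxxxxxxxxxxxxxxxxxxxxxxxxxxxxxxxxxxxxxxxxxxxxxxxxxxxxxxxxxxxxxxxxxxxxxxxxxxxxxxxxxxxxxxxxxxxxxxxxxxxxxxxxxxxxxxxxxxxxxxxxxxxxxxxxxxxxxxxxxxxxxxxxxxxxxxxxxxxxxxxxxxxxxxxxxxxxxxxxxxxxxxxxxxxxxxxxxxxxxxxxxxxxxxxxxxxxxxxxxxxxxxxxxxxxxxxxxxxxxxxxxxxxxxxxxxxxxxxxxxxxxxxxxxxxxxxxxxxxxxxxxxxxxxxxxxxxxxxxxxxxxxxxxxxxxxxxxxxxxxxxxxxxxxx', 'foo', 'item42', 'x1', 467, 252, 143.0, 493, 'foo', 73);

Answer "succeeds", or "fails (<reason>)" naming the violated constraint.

fails (CHECK on grade)

The value 'xxxxxxxxxxxxxxxxxxxxxxxxxxxxxxxxxxxxxxxxxxxxxxxxxxxxxxxxxxxxxxxxxxxxxxxxxxxxxxxxxxxxxxxxxxxxxxxxxxxxxxxxxxxxxxxxxxxxxxxxxxxxxxxxxxxxxxxxxxxxxxxxxxxxxxxxxxxxxxxxxxxxxxxxxxxxxxxxxxxxxxxxxxxxxxxxxxxxxxxxxxxxxxxxxxxxxxxxxxxxxxxxxxxxxxxxxxxxxxxxxxxxxxxxxxxxxxxxxxxxxxxxxxxxxxxxxxxxxxxxxxxxxxxxxxxxxxxxxxxxxxxxxxxxxxxxxxxxxxxxxxxxxxxxxxxxxxxxxxxxxxxxxxxxxxxxxxxxxxxxxxxxxxxxxxxxxxxxxxxxxxxxxxxxxxxxxxxxxxxx' for grade violates CHECK (length(grade) <= 50).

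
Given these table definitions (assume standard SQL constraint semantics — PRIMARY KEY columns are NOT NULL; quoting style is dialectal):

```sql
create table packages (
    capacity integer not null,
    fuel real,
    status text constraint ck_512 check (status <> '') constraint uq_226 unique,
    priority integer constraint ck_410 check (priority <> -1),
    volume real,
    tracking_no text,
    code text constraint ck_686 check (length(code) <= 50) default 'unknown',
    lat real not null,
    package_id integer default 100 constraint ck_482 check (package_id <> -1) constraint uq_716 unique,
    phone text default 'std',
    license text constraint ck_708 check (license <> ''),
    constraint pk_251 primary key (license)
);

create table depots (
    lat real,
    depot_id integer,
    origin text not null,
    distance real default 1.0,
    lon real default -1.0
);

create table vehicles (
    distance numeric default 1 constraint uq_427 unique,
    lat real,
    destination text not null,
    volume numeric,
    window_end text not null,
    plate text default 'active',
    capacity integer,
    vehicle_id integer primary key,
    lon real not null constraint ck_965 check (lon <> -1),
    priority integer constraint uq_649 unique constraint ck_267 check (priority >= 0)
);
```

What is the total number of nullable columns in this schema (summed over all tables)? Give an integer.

18

packages: 8 nullable (fuel, status, priority, volume, tracking_no, code, package_id, phone — PK (license) and explicit NOT NULL columns excluded).
depots: 4 nullable (lat, depot_id, distance, lon — PK none and explicit NOT NULL columns excluded).
vehicles: 6 nullable (distance, lat, volume, plate, capacity, priority — PK (vehicle_id) and explicit NOT NULL columns excluded).
Total: 8 + 4 + 6 = 18.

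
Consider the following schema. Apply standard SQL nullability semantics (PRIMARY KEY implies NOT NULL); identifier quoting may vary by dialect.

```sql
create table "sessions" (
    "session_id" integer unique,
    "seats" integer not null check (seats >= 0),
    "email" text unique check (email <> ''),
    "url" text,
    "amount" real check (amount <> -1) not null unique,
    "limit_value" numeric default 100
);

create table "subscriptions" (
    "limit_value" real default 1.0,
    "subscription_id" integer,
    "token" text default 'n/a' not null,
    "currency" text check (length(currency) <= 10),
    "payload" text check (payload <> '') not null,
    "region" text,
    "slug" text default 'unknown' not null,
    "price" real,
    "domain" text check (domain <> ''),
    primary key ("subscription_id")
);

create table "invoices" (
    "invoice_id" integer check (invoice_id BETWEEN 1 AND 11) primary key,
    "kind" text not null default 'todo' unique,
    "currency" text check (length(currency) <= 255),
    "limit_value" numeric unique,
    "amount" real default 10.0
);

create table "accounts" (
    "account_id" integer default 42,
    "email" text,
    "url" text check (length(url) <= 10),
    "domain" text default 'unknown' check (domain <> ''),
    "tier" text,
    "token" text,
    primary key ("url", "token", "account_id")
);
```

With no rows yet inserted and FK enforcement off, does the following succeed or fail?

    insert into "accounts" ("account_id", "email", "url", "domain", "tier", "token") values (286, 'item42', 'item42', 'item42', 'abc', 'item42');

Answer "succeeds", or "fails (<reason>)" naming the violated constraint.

NOT NULL columns: account_id is supplied; token is supplied; url is supplied.
CHECK constraints: 'item42' satisfies (length(url) <= 10); 'item42' satisfies (domain <> '').
No constraint is violated.

succeeds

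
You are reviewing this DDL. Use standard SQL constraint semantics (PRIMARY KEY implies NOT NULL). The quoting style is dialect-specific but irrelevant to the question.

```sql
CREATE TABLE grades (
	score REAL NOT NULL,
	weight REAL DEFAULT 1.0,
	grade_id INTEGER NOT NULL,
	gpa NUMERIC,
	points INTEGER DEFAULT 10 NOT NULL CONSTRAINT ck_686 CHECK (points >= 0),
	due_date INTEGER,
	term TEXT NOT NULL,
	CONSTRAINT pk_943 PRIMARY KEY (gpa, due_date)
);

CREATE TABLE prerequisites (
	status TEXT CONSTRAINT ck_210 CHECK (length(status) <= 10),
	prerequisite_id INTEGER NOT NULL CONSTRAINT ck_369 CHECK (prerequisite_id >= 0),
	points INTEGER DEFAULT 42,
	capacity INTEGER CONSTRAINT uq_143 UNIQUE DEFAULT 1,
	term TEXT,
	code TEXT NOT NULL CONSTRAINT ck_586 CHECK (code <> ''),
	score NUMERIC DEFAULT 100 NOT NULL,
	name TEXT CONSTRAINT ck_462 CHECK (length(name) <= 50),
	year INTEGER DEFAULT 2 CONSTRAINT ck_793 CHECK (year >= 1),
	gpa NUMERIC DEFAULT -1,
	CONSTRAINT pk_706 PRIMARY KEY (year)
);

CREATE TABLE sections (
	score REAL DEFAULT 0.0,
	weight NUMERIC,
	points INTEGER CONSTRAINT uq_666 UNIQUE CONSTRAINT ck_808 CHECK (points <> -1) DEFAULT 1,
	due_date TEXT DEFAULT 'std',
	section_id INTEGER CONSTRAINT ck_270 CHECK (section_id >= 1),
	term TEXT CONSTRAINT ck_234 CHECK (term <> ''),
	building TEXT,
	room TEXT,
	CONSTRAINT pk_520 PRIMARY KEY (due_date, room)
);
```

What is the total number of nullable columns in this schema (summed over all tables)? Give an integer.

grades: 1 nullable (weight — PK (gpa, due_date) and explicit NOT NULL columns excluded).
prerequisites: 6 nullable (status, points, capacity, term, name, gpa — PK (year) and explicit NOT NULL columns excluded).
sections: 6 nullable (score, weight, points, section_id, term, building — PK (due_date, room) and explicit NOT NULL columns excluded).
Total: 1 + 6 + 6 = 13.

13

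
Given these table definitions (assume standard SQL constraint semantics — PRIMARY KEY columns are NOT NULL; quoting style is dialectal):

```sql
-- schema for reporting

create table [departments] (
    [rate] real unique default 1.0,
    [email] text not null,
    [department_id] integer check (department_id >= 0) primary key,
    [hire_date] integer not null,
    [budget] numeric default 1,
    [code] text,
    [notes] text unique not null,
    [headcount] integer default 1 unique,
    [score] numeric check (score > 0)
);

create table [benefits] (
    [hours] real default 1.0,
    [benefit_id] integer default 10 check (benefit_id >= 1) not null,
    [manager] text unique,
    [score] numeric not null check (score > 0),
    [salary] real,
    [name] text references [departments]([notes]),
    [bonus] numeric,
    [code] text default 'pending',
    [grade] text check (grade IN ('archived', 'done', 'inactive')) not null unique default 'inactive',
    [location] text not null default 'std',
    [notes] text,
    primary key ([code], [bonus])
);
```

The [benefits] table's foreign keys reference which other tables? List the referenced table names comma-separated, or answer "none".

departments

- name REFERENCES departments(notes).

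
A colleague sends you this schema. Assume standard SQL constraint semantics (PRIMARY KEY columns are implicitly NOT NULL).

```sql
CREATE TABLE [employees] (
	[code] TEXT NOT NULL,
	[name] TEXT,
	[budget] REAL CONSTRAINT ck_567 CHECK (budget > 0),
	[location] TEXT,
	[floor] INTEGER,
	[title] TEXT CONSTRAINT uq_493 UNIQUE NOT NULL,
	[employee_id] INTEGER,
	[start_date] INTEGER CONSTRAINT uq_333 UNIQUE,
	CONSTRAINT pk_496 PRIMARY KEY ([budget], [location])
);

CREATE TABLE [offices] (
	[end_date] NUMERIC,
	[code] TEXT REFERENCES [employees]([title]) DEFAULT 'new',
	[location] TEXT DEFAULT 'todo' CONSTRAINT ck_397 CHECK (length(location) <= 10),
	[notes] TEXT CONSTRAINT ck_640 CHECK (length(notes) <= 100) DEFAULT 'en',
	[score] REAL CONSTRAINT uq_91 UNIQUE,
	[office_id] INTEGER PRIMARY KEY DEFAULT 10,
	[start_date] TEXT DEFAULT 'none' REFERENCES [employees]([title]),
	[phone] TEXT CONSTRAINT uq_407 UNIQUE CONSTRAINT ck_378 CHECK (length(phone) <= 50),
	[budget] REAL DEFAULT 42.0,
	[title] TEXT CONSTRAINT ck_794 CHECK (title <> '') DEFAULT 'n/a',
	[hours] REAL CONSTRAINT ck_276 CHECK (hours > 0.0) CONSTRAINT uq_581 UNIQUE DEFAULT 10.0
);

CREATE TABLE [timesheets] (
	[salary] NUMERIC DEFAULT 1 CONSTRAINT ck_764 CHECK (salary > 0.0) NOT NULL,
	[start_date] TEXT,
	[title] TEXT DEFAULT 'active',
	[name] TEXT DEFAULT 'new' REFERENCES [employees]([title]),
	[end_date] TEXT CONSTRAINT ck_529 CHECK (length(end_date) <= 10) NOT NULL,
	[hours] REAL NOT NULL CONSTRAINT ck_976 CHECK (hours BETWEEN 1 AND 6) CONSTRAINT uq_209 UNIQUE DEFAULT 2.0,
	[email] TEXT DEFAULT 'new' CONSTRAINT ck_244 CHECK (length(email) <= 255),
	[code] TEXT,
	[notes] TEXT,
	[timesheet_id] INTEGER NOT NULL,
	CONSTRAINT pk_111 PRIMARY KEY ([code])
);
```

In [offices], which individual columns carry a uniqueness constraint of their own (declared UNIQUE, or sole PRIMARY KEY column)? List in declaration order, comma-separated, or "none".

score, office_id, phone, hours

- end_date: no UNIQUE or single-column PK constraint.
- code: no UNIQUE or single-column PK constraint.
- location: no UNIQUE or single-column PK constraint.
- notes: no UNIQUE or single-column PK constraint.
- score: declared UNIQUE → unique.
- office_id: single-column PRIMARY KEY → unique.
- start_date: no UNIQUE or single-column PK constraint.
- phone: declared UNIQUE → unique.
- budget: no UNIQUE or single-column PK constraint.
- title: no UNIQUE or single-column PK constraint.
- hours: declared UNIQUE → unique.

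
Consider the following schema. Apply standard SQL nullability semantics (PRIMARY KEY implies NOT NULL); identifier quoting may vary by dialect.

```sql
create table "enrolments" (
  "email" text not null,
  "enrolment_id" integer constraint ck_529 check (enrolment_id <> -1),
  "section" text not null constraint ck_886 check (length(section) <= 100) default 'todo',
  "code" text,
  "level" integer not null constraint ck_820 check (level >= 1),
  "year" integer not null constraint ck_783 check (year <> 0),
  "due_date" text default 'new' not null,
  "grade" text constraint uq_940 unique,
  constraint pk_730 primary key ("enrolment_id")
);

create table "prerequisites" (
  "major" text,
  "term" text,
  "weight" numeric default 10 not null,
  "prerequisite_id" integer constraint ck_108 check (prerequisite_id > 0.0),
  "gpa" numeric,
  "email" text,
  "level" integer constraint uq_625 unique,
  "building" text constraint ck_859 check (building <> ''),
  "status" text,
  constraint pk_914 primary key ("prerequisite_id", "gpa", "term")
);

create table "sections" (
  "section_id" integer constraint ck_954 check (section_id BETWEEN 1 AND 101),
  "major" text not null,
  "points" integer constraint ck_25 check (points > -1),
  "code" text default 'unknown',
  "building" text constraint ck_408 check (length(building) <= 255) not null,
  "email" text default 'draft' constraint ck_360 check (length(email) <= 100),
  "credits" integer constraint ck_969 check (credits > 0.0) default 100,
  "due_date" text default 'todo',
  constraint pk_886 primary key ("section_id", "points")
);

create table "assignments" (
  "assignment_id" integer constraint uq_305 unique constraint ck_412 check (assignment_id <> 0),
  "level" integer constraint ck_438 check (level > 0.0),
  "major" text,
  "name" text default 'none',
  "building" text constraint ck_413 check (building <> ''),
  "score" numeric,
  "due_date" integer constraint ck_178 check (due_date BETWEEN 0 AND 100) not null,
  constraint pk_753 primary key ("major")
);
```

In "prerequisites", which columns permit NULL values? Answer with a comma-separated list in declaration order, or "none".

major, email, level, building, status

- major: no NOT NULL constraint applies → nullable.
- term: part of the PRIMARY KEY, which implies NOT NULL → not nullable.
- weight: declared NOT NULL → not nullable.
- prerequisite_id: part of the PRIMARY KEY, which implies NOT NULL → not nullable.
- gpa: part of the PRIMARY KEY, which implies NOT NULL → not nullable.
- email: no NOT NULL constraint applies → nullable.
- level: UNIQUE does not imply NOT NULL → nullable.
- building: CHECK does not forbid NULL (a CHECK constraint passes when its expression is NULL) → nullable.
- status: no NOT NULL constraint applies → nullable.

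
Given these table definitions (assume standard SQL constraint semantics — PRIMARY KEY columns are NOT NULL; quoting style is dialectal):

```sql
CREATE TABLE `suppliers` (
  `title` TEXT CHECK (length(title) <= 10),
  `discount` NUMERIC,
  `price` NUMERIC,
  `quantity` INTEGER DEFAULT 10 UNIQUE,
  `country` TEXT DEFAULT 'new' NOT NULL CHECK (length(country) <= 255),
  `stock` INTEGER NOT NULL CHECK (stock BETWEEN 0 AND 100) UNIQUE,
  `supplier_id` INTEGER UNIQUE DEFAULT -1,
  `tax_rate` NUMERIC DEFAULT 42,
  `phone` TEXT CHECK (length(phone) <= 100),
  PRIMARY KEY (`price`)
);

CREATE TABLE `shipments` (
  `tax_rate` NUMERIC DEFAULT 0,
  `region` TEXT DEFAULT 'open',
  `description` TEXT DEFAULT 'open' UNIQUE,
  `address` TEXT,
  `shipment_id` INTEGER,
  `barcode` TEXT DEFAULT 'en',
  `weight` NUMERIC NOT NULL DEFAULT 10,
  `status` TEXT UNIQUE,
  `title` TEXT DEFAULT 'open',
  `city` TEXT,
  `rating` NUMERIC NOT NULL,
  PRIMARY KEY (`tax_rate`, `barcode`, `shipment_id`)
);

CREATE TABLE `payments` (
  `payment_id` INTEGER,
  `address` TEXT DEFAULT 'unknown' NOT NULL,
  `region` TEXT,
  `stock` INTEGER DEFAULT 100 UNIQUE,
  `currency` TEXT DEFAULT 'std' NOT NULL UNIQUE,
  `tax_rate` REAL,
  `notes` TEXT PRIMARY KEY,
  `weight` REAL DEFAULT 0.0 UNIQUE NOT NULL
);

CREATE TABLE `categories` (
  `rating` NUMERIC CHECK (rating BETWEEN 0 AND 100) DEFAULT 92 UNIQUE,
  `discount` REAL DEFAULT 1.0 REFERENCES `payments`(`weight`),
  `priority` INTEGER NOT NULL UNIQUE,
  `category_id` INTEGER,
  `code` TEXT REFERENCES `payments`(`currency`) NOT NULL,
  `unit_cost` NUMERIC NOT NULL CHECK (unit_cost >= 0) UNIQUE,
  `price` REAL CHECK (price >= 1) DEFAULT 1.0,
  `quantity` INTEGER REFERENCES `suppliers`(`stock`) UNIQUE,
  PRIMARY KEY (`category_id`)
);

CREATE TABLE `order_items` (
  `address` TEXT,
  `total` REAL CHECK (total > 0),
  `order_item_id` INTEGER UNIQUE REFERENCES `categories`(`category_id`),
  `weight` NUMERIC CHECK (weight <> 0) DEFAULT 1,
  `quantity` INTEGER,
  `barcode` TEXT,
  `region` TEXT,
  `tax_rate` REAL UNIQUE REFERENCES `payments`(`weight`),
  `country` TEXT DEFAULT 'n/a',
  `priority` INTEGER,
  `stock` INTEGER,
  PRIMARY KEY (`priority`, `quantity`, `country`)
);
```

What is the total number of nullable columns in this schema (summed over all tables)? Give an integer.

28

suppliers: 6 nullable (title, discount, quantity, supplier_id, tax_rate, phone — PK (price) and explicit NOT NULL columns excluded).
shipments: 6 nullable (region, description, address, status, title, city — PK (tax_rate, barcode, shipment_id) and explicit NOT NULL columns excluded).
payments: 4 nullable (payment_id, region, stock, tax_rate — PK (notes) and explicit NOT NULL columns excluded).
categories: 4 nullable (rating, discount, price, quantity — PK (category_id) and explicit NOT NULL columns excluded).
order_items: 8 nullable (address, total, order_item_id, weight, barcode, region, tax_rate, stock — PK (priority, quantity, country) and explicit NOT NULL columns excluded).
Total: 6 + 6 + 4 + 4 + 8 = 28.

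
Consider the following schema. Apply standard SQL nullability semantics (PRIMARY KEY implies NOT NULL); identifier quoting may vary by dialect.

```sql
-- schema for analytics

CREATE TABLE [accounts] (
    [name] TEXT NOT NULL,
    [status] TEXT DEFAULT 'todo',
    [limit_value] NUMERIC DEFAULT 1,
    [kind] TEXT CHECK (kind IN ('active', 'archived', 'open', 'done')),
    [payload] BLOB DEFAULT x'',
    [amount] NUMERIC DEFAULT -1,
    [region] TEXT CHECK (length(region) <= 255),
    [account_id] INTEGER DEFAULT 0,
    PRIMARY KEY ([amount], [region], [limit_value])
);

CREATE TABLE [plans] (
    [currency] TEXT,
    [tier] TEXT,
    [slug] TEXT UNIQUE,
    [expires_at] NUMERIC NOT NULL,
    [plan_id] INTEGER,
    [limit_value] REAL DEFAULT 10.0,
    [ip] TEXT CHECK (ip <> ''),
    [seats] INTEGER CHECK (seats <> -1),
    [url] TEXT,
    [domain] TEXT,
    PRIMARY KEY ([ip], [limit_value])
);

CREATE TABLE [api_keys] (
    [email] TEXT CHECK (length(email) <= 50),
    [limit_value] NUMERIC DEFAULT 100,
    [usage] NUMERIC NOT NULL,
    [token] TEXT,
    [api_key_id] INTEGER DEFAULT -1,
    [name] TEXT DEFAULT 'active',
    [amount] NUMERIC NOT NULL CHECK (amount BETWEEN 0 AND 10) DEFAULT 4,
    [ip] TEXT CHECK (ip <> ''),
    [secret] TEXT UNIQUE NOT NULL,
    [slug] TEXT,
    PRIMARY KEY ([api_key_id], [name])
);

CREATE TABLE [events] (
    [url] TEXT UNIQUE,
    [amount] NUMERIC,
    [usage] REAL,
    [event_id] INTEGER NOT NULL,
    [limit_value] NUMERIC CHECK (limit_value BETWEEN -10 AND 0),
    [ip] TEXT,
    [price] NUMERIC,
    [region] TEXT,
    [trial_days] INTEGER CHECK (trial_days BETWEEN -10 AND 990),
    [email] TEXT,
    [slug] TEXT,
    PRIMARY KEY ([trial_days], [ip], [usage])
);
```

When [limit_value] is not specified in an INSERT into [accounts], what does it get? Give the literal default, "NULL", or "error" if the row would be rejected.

1

limit_value has an explicit DEFAULT 1.
When the column is omitted from an INSERT, that default is used.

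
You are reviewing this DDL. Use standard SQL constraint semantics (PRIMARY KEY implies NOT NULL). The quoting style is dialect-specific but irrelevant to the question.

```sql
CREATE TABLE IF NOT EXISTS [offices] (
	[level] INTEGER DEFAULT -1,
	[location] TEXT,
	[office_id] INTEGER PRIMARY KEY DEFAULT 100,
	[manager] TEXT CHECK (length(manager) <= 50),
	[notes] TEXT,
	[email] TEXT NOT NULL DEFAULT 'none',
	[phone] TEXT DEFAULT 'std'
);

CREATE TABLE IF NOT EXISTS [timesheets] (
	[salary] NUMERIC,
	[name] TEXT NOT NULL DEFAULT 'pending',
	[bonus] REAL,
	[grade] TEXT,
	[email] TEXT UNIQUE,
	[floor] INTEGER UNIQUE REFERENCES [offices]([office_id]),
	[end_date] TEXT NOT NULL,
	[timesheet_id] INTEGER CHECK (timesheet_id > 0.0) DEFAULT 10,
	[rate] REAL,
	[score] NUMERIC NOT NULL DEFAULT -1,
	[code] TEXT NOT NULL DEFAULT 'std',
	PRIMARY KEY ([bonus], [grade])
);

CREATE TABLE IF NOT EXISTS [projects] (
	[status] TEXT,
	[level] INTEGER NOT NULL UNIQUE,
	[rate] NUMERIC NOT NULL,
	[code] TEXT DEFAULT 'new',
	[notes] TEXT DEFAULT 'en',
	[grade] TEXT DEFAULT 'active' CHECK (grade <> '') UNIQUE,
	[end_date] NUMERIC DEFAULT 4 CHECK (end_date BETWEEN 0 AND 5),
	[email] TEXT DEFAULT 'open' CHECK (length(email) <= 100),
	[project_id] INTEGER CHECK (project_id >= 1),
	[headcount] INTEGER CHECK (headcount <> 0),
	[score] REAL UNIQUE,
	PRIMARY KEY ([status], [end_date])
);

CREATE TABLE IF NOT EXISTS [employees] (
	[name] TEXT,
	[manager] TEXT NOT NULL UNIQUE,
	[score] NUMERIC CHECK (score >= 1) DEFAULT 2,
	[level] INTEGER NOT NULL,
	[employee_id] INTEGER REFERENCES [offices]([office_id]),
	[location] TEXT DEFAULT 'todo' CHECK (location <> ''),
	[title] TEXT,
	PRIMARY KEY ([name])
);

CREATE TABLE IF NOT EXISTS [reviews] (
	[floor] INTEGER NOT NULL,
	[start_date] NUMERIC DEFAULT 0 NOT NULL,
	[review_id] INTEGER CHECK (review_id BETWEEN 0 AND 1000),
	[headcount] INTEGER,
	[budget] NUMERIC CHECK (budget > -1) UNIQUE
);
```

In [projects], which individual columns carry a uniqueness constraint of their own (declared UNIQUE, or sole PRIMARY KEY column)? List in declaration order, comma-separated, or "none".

- status: part of a composite PRIMARY KEY — only the tuple is unique, not this column on its own.
- level: declared UNIQUE → unique.
- rate: no UNIQUE or single-column PK constraint.
- code: no UNIQUE or single-column PK constraint.
- notes: no UNIQUE or single-column PK constraint.
- grade: declared UNIQUE → unique.
- end_date: part of a composite PRIMARY KEY — only the tuple is unique, not this column on its own.
- email: no UNIQUE or single-column PK constraint.
- project_id: no UNIQUE or single-column PK constraint.
- headcount: no UNIQUE or single-column PK constraint.
- score: declared UNIQUE → unique.

level, grade, score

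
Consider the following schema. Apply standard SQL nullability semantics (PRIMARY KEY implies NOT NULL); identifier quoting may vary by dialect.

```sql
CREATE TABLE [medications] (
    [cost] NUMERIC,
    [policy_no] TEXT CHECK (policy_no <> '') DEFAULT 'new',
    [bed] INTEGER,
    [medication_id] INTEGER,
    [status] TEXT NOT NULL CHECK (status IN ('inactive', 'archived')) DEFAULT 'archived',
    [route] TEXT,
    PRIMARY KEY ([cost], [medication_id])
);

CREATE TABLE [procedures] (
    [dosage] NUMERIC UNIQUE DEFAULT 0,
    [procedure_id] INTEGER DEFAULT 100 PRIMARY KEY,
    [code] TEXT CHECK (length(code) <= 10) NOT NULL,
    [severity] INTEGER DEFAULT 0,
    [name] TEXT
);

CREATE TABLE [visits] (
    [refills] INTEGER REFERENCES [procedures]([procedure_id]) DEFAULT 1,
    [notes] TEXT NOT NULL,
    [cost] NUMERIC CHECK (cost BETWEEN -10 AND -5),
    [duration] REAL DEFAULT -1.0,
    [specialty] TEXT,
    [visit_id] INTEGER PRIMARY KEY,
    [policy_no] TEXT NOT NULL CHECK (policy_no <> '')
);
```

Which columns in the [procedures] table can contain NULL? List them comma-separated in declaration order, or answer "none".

dosage, severity, name

- dosage: UNIQUE does not imply NOT NULL → nullable.
- procedure_id: part of the PRIMARY KEY, which implies NOT NULL → not nullable.
- code: declared NOT NULL → not nullable.
- severity: DEFAULT only fills an omitted column; an explicit NULL is still allowed → nullable.
- name: no NOT NULL constraint applies → nullable.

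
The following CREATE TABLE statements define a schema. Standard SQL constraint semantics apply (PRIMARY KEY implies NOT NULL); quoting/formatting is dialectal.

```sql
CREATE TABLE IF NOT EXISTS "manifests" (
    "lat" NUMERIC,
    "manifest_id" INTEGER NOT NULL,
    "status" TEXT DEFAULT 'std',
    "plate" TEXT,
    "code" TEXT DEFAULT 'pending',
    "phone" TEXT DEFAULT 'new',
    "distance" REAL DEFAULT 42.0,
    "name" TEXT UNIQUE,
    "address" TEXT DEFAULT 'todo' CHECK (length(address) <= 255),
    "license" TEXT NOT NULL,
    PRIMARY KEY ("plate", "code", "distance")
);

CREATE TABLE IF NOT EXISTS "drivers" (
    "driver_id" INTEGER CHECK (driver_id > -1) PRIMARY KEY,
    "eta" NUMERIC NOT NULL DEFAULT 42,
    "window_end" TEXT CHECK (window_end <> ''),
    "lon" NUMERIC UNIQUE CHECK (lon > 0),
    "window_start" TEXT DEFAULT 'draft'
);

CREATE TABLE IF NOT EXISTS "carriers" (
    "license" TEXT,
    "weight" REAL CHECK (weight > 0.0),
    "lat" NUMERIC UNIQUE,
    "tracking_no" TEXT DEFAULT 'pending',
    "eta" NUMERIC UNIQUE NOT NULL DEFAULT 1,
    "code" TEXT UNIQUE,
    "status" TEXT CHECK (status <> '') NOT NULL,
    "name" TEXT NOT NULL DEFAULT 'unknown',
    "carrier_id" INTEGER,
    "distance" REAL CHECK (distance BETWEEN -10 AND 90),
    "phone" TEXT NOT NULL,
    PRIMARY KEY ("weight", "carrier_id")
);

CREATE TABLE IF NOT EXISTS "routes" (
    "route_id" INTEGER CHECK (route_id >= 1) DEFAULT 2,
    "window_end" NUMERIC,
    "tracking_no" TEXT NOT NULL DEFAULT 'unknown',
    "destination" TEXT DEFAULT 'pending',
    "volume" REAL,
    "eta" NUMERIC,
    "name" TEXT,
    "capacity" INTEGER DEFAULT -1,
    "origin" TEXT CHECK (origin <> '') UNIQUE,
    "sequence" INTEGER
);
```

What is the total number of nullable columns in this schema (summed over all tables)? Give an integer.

22

manifests: 5 nullable (lat, status, phone, name, address — PK (plate, code, distance) and explicit NOT NULL columns excluded).
drivers: 3 nullable (window_end, lon, window_start — PK (driver_id) and explicit NOT NULL columns excluded).
carriers: 5 nullable (license, lat, tracking_no, code, distance — PK (weight, carrier_id) and explicit NOT NULL columns excluded).
routes: 9 nullable (route_id, window_end, destination, volume, eta, name, capacity, origin, sequence — PK none and explicit NOT NULL columns excluded).
Total: 5 + 3 + 5 + 9 = 22.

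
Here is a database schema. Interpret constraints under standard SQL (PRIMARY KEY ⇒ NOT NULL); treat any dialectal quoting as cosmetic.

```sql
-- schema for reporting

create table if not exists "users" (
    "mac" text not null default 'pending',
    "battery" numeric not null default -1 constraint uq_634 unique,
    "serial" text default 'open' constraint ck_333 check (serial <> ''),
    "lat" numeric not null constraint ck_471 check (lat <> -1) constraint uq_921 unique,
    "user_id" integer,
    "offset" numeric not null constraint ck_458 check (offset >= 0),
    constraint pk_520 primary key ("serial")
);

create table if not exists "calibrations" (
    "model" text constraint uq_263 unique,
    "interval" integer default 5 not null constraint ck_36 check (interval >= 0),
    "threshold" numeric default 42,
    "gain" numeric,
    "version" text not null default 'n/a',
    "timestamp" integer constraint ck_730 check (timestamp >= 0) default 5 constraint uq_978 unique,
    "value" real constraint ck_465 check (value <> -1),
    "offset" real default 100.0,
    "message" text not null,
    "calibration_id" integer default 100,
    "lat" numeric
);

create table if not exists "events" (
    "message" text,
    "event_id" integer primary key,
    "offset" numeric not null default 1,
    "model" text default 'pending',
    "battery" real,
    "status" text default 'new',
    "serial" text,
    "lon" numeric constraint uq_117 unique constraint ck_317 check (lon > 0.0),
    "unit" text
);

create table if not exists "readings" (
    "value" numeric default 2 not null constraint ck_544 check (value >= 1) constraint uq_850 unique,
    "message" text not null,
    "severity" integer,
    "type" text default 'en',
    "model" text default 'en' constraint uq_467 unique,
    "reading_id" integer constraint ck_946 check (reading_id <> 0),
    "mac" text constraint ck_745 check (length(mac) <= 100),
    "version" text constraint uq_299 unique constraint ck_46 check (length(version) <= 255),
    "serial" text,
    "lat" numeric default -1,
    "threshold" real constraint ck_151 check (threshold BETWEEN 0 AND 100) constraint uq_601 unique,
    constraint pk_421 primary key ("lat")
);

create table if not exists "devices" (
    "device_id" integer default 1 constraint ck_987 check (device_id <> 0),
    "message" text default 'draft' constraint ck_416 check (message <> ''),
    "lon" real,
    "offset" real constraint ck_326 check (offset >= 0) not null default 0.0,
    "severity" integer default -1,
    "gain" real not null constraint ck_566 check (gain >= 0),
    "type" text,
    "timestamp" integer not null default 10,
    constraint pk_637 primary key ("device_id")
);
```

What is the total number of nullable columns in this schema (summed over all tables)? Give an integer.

users: 1 nullable (user_id — PK (serial) and explicit NOT NULL columns excluded).
calibrations: 8 nullable (model, threshold, gain, timestamp, value, offset, calibration_id, lat — PK none and explicit NOT NULL columns excluded).
events: 7 nullable (message, model, battery, status, serial, lon, unit — PK (event_id) and explicit NOT NULL columns excluded).
readings: 8 nullable (severity, type, model, reading_id, mac, version, serial, threshold — PK (lat) and explicit NOT NULL columns excluded).
devices: 4 nullable (message, lon, severity, type — PK (device_id) and explicit NOT NULL columns excluded).
Total: 1 + 8 + 7 + 8 + 4 = 28.

28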